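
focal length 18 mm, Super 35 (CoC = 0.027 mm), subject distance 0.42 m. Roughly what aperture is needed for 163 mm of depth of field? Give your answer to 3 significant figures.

f/5.59

Write h = H − f = f²/(N·c). The thin-lens limits are Dn = s·h/(h + (s−f)) and Df = s·h/(h − (s−f)), so DoF = Df − Dn = 2·s·(s−f)·h / (h² − (s−f)²).
That is a quadratic in h: DoF·h² − 2·s·(s−f)·h − DoF·(s−f)² = 0 ⇒ h = (s−f)·(s + √(s² + DoF²)) / DoF = 402 × (420 + √(420² + 163²)) / 163 = 402 × (420 + 450.521) / 163 ≈ 2146.9 mm.
Then N = f²/(c·h) = 18² / (0.027 × 2146.9) = 324 / 57.967 ≈ 5.59.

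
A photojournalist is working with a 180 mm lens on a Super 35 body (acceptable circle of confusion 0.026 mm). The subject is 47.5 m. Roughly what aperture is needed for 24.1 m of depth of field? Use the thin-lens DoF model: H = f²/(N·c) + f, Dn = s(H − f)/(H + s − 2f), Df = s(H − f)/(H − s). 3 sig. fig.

f/6.30

Write h = H − f = f²/(N·c). The thin-lens limits are Dn = s·h/(h + (s−f)) and Df = s·h/(h − (s−f)), so DoF = Df − Dn = 2·s·(s−f)·h / (h² − (s−f)²).
That is a quadratic in h: DoF·h² − 2·s·(s−f)·h − DoF·(s−f)² = 0 ⇒ h = (s−f)·(s + √(s² + DoF²)) / DoF = 47320 × (47500 + √(47500² + 24100²)) / 24100 = 47320 × (47500 + 53264.1) / 24100 ≈ 197849 mm.
Then N = f²/(c·h) = 180² / (0.026 × 197849) = 32400 / 5144.1 ≈ 6.30.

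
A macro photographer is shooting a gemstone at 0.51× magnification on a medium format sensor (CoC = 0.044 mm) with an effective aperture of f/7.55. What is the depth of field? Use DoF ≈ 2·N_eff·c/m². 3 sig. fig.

At magnification m, DoF ≈ 2·N_eff·c/m² = 2 × 7.55 × 0.044 / 0.51² = 0.6644 / 0.2601 ≈ 2.55 mm.

2.55 mm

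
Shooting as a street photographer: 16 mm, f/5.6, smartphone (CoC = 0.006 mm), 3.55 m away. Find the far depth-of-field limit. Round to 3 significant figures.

Hyperfocal distance H = f²/(N·c) + f = 16²/(5.6 × 0.006) + 16 = 256/0.0336 + 16 ≈ 7635.0 mm ≈ 7.635 m.
Far limit Df = s·(H − f)/(H − s) = 3550 × (7635.0 − 16) / (7635.0 − 3550) = 3550 × 7619.0 / 4085.0 ≈ 6621.1 mm ≈ 6.62 m.

6.62 m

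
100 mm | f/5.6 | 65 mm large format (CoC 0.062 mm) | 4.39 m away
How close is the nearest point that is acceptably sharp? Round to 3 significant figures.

3.82 m

Hyperfocal distance H = f²/(N·c) + f = 100²/(5.6 × 0.062) + 100 = 10000/0.3472 + 100 ≈ 28901.8 mm ≈ 28.90 m.
Near limit Dn = s·(H − f)/(H + s − 2f) = 4390 × (28901.8 − 100) / (28901.8 + 4390 − 2 × 100) = 4390 × 28801.8 / 33091.8 ≈ 3820.9 mm ≈ 3.82 m.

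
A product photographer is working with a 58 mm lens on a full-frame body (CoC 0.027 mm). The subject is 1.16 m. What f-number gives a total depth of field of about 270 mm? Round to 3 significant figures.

f/13

Write h = H − f = f²/(N·c). The thin-lens limits are Dn = s·h/(h + (s−f)) and Df = s·h/(h − (s−f)), so DoF = Df − Dn = 2·s·(s−f)·h / (h² − (s−f)²).
That is a quadratic in h: DoF·h² − 2·s·(s−f)·h − DoF·(s−f)² = 0 ⇒ h = (s−f)·(s + √(s² + DoF²)) / DoF = 1102 × (1160 + √(1160² + 270²)) / 270 = 1102 × (1160 + 1191.01) / 270 ≈ 9595.6 mm.
Then N = f²/(c·h) = 58² / (0.027 × 9595.6) = 3364 / 259.08 ≈ 13.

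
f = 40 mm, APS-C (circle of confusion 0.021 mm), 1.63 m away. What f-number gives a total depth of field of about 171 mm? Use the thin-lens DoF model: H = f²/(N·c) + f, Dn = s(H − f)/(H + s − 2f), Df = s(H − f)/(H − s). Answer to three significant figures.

Write h = H − f = f²/(N·c). The thin-lens limits are Dn = s·h/(h + (s−f)) and Df = s·h/(h − (s−f)), so DoF = Df − Dn = 2·s·(s−f)·h / (h² − (s−f)²).
That is a quadratic in h: DoF·h² − 2·s·(s−f)·h − DoF·(s−f)² = 0 ⇒ h = (s−f)·(s + √(s² + DoF²)) / DoF = 1590 × (1630 + √(1630² + 171²)) / 171 = 1590 × (1630 + 1638.95) / 171 ≈ 30395 mm.
Then N = f²/(c·h) = 40² / (0.021 × 30395) = 1600 / 638.30 ≈ 2.51.

f/2.51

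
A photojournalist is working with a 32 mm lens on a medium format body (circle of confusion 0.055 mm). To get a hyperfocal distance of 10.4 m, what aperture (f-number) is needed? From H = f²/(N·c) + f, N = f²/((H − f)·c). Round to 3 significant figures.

Rearrange H = f²/(N·c) + f for N: N = f² / ((H − f)·c).
N = 32² / ((10400 − 32) × 0.055) = 1024 / 570.2 ≈ 1.80.

f/1.80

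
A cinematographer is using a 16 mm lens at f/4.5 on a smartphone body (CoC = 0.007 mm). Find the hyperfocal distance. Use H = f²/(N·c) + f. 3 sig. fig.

Hyperfocal distance H = f²/(N·c) + f = 16²/(4.5 × 0.007) + 16 = 256/0.0315 + 16 ≈ 8143.0 mm ≈ 8.14 m.

8.14 m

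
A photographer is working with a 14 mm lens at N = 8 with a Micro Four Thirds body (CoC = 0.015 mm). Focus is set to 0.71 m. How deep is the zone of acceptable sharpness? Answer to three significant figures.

0.739 m

Hyperfocal distance H = f²/(N·c) + f = 14²/(8 × 0.015) + 14 = 196/0.12 + 14 ≈ 1647.3 mm ≈ 1.647 m.
Near limit Dn = s·(H − f)/(H + s − 2f) = 710 × (1647.3 − 14) / (1647.3 + 710 − 2 × 14) = 710 × 1633.3 / 2329.3 ≈ 497.85 mm.
Far limit Df = s·(H − f)/(H − s) = 710 × (1647.3 − 14) / (1647.3 − 710) = 710 × 1633.3 / 937.3 ≈ 1237.20 mm.
Depth of field = Df − Dn = 1237.20 − 497.85 ≈ 739.35 mm ≈ 0.739 m.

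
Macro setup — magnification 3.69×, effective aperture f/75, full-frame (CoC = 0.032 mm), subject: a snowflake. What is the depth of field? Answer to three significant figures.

At magnification m, DoF ≈ 2·N_eff·c/m² = 2 × 75 × 0.032 / 3.69² = 4.8 / 13.62 ≈ 0.353 mm.

0.353 mm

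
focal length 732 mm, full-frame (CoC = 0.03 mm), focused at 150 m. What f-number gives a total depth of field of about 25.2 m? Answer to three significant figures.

Write h = H − f = f²/(N·c). The thin-lens limits are Dn = s·h/(h + (s−f)) and Df = s·h/(h − (s−f)), so DoF = Df − Dn = 2·s·(s−f)·h / (h² − (s−f)²).
That is a quadratic in h: DoF·h² − 2·s·(s−f)·h − DoF·(s−f)² = 0 ⇒ h = (s−f)·(s + √(s² + DoF²)) / DoF = 149268 × (150000 + √(150000² + 25200²)) / 25200 = 149268 × (150000 + 152102) / 25200 ≈ 1789451 mm.
Then N = f²/(c·h) = 732² / (0.03 × 1789451) = 535824 / 53684 ≈ 9.98.

f/9.98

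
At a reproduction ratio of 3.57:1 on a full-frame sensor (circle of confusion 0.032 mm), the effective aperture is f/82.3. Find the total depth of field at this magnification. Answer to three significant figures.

At magnification m, DoF ≈ 2·N_eff·c/m² = 2 × 82.3 × 0.032 / 3.57² = 5.267 / 12.74 ≈ 0.413 mm.

0.413 mm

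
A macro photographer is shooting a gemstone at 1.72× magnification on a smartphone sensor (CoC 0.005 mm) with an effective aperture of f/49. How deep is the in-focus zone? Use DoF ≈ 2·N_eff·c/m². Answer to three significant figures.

0.166 mm

At magnification m, DoF ≈ 2·N_eff·c/m² = 2 × 49 × 0.005 / 1.72² = 0.49 / 2.958 ≈ 0.166 mm.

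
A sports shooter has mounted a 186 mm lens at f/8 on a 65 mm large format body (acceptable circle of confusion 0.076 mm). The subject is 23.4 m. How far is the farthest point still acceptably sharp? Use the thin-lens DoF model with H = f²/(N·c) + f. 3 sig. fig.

39.5 m

Hyperfocal distance H = f²/(N·c) + f = 186²/(8 × 0.076) + 186 = 34596/0.608 + 186 ≈ 57087.3 mm ≈ 57.09 m.
Far limit Df = s·(H − f)/(H − s) = 23400 × (57087.3 − 186) / (57087.3 − 23400) = 23400 × 56901.3 / 33687.3 ≈ 39525 mm ≈ 39.5 m.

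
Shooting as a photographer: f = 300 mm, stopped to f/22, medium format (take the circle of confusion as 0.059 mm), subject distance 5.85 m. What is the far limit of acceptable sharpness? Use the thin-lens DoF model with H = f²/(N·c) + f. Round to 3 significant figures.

Hyperfocal distance H = f²/(N·c) + f = 300²/(22 × 0.059) + 300 = 90000/1.298 + 300 ≈ 69637.4 mm ≈ 69.64 m.
Far limit Df = s·(H − f)/(H − s) = 5850 × (69637.4 − 300) / (69637.4 − 5850) = 5850 × 69337.4 / 63787.4 ≈ 6359.0 mm ≈ 6.36 m.

6.36 m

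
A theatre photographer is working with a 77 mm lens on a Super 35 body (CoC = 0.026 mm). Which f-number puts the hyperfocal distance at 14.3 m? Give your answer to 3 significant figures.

Rearrange H = f²/(N·c) + f for N: N = f² / ((H − f)·c).
N = 77² / ((14300 − 77) × 0.026) = 5929 / 369.8 ≈ 16.

f/16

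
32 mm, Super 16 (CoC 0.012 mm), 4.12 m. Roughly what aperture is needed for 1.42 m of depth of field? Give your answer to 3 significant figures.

Write h = H − f = f²/(N·c). The thin-lens limits are Dn = s·h/(h + (s−f)) and Df = s·h/(h − (s−f)), so DoF = Df − Dn = 2·s·(s−f)·h / (h² − (s−f)²).
That is a quadratic in h: DoF·h² − 2·s·(s−f)·h − DoF·(s−f)² = 0 ⇒ h = (s−f)·(s + √(s² + DoF²)) / DoF = 4088 × (4120 + √(4120² + 1420²)) / 1420 = 4088 × (4120 + 4357.84) / 1420 ≈ 24407 mm.
Then N = f²/(c·h) = 32² / (0.012 × 24407) = 1024 / 292.88 ≈ 3.50.

f/3.50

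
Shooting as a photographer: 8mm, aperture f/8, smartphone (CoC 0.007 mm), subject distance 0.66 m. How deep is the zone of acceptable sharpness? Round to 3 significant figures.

Hyperfocal distance H = f²/(N·c) + f = 8²/(8 × 0.007) + 8 = 64/0.056 + 8 ≈ 1150.9 mm ≈ 1.151 m.
Near limit Dn = s·(H − f)/(H + s − 2f) = 660 × (1150.9 − 8) / (1150.9 + 660 − 2 × 8) = 660 × 1142.9 / 1794.9 ≈ 420.2 mm.
Far limit Df = s·(H − f)/(H − s) = 660 × (1150.9 − 8) / (1150.9 − 660) = 660 × 1142.9 / 490.9 ≈ 1536.7 mm.
Depth of field = Df − Dn = 1536.7 − 420.2 ≈ 1116.5 mm ≈ 1.12 m.

1.12 m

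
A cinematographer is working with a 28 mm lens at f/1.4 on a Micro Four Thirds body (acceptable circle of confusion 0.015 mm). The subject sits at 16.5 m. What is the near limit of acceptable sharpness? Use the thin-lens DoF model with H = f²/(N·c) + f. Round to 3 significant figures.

11.4 m

Hyperfocal distance H = f²/(N·c) + f = 28²/(1.4 × 0.015) + 28 = 784/0.021 + 28 ≈ 37361.3 mm ≈ 37.36 m.
Near limit Dn = s·(H − f)/(H + s − 2f) = 16500 × (37361.3 − 28) / (37361.3 + 16500 − 2 × 28) = 16500 × 37333.3 / 53805.3 ≈ 11449 mm ≈ 11.4 m.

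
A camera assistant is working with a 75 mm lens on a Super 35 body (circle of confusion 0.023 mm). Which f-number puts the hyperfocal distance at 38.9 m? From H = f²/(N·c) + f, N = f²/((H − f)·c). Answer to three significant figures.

f/6.30

Rearrange H = f²/(N·c) + f for N: N = f² / ((H − f)·c).
N = 75² / ((38900 − 75) × 0.023) = 5625 / 893.0 ≈ 6.30.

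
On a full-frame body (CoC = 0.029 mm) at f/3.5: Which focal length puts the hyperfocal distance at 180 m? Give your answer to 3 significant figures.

From H = f²/(N·c) + f, with f ≪ H: f ≈ √(H·N·c) = √(180000 × 3.5 × 0.029) = √18270 ≈ 135.2 mm.
The +f correction barely moves this — solving exactly, f² + N·c·f − N·c·H = 0 ⇒ f = (−N·c + √((N·c)² + 4·N·c·H))/2 = (−0.1015 + √73080)/2 ≈ 135.12 mm, so f ≈ 135 mm.

135 mm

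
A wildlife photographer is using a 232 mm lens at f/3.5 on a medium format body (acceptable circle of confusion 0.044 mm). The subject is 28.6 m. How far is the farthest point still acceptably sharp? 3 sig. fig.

Hyperfocal distance H = f²/(N·c) + f = 232²/(3.5 × 0.044) + 232 = 53824/0.154 + 232 ≈ 349738.5 mm ≈ 349.7 m.
Far limit Df = s·(H − f)/(H − s) = 28600 × (349738.5 − 232) / (349738.5 − 28600) = 28600 × 349506.5 / 321138.5 ≈ 31126 mm ≈ 31.1 m.

31.1 m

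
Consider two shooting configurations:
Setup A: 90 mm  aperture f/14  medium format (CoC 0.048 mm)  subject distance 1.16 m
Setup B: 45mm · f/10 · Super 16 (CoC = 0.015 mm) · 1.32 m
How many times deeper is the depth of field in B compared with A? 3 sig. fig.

Setup A: H = 90²/(14×0.048) + 90 ≈ 12143.6 mm; DoF = Df − Dn = 1273.01 − 1065.42 ≈ 207.59 mm.
Setup B: H = 45²/(10×0.015) + 45 ≈ 13545.0 mm; DoF = Df − Dn = 1457.67 − 1206.09 ≈ 251.58 mm.
Ratio = 251.58 / 207.59 ≈ 1.21.

1.21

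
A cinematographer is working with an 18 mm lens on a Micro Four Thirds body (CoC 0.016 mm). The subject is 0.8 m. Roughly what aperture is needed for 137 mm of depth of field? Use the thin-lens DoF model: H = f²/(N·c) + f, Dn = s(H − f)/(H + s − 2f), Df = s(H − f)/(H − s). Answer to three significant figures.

f/2.20

Write h = H − f = f²/(N·c). The thin-lens limits are Dn = s·h/(h + (s−f)) and Df = s·h/(h − (s−f)), so DoF = Df − Dn = 2·s·(s−f)·h / (h² − (s−f)²).
That is a quadratic in h: DoF·h² − 2·s·(s−f)·h − DoF·(s−f)² = 0 ⇒ h = (s−f)·(s + √(s² + DoF²)) / DoF = 782 × (800 + √(800² + 137²)) / 137 = 782 × (800 + 811.646) / 137 ≈ 9199.3 mm.
Then N = f²/(c·h) = 18² / (0.016 × 9199.3) = 324 / 147.19 ≈ 2.20.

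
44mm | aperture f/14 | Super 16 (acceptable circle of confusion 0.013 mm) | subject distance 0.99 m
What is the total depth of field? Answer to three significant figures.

177 mm

Hyperfocal distance H = f²/(N·c) + f = 44²/(14 × 0.013) + 44 = 1936/0.182 + 44 ≈ 10681.4 mm ≈ 10.68 m.
Near limit Dn = s·(H − f)/(H + s − 2f) = 990 × (10681.4 − 44) / (10681.4 + 990 − 2 × 44) = 990 × 10637.4 / 11583.4 ≈ 909.15 mm.
Far limit Df = s·(H − f)/(H − s) = 990 × (10681.4 − 44) / (10681.4 − 990) = 990 × 10637.4 / 9691.4 ≈ 1086.64 mm.
Depth of field = Df − Dn = 1086.64 − 909.15 ≈ 177.49 mm.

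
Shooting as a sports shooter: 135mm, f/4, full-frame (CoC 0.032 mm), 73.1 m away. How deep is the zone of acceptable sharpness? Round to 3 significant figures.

102 m

Hyperfocal distance H = f²/(N·c) + f = 135²/(4 × 0.032) + 135 = 18225/0.128 + 135 ≈ 142517.8 mm ≈ 142.5 m.
Near limit Dn = s·(H − f)/(H + s − 2f) = 73100 × (142517.8 − 135) / (142517.8 + 73100 − 2 × 135) = 73100 × 142382.8 / 215347.8 ≈ 48332 mm.
Far limit Df = s·(H − f)/(H − s) = 73100 × (142517.8 − 135) / (142517.8 − 73100) = 73100 × 142382.8 / 69417.8 ≈ 149935 mm.
Depth of field = Df − Dn = 149935 − 48332 ≈ 101603 mm ≈ 102 m.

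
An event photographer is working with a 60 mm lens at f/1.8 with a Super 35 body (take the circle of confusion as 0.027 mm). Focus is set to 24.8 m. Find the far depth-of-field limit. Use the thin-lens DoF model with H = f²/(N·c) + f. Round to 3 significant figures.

Hyperfocal distance H = f²/(N·c) + f = 60²/(1.8 × 0.027) + 60 = 3600/0.0486 + 60 ≈ 74134.1 mm ≈ 74.13 m.
Far limit Df = s·(H − f)/(H − s) = 24800 × (74134.1 − 60) / (74134.1 − 24800) = 24800 × 74074.1 / 49334.1 ≈ 37237 mm ≈ 37.2 m.

37.2 m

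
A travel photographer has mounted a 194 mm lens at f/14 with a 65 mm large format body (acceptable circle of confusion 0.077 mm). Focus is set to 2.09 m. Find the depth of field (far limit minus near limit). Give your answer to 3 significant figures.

Hyperfocal distance H = f²/(N·c) + f = 194²/(14 × 0.077) + 194 = 37636/1.078 + 194 ≈ 35106.8 mm ≈ 35.11 m.
Near limit Dn = s·(H − f)/(H + s − 2f) = 2090 × (35106.8 − 194) / (35106.8 + 2090 − 2 × 194) = 2090 × 34912.8 / 36808.8 ≈ 1982.35 mm.
Far limit Df = s·(H − f)/(H − s) = 2090 × (35106.8 − 194) / (35106.8 − 2090) = 2090 × 34912.8 / 33016.8 ≈ 2210.02 mm.
Depth of field = Df − Dn = 2210.02 − 1982.35 ≈ 227.67 mm.

228 mm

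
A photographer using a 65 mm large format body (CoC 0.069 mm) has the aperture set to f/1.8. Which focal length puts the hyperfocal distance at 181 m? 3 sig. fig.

150 mm

From H = f²/(N·c) + f, with f ≪ H: f ≈ √(H·N·c) = √(181000 × 1.8 × 0.069) = √22480 ≈ 149.9 mm.
The +f correction barely moves this — solving exactly, f² + N·c·f − N·c·H = 0 ⇒ f = (−N·c + √((N·c)² + 4·N·c·H))/2 = (−0.1242 + √89921)/2 ≈ 149.87 mm, so f ≈ 150 mm.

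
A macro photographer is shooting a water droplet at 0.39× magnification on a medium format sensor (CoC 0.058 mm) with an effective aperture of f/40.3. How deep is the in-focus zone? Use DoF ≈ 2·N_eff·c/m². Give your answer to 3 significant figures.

At magnification m, DoF ≈ 2·N_eff·c/m² = 2 × 40.3 × 0.058 / 0.39² = 4.675 / 0.1521 ≈ 30.7 mm.

30.7 mm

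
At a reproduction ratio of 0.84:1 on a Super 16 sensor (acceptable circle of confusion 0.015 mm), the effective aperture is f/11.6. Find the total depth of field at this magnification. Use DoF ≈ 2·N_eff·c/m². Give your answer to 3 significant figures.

0.493 mm

At magnification m, DoF ≈ 2·N_eff·c/m² = 2 × 11.6 × 0.015 / 0.84² = 0.348 / 0.7056 ≈ 0.493 mm.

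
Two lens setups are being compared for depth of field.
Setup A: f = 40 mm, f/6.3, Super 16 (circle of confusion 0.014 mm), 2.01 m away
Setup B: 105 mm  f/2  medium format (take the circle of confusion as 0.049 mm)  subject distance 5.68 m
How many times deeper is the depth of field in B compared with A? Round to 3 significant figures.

Setup A: H = 40²/(6.3×0.014) + 40 ≈ 18180.6 mm; DoF = Df − Dn = 2254.87 − 1813.10 ≈ 441.77 mm.
Setup B: H = 105²/(2×0.049) + 105 ≈ 112605.0 mm; DoF = Df − Dn = 5976.15 − 5411.81 ≈ 564.34 mm.
Ratio = 564.34 / 441.77 ≈ 1.28.

1.28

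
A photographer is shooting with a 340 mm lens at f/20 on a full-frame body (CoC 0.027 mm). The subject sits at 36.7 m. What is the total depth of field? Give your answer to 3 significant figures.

12.8 m

Hyperfocal distance H = f²/(N·c) + f = 340²/(20 × 0.027) + 340 = 115600/0.54 + 340 ≈ 214414.1 mm ≈ 214.4 m.
Near limit Dn = s·(H − f)/(H + s − 2f) = 36700 × (214414.1 − 340) / (214414.1 + 36700 − 2 × 340) = 36700 × 214074.1 / 250434.1 ≈ 31372 mm.
Far limit Df = s·(H − f)/(H − s) = 36700 × (214414.1 − 340) / (214414.1 − 36700) = 36700 × 214074.1 / 177714.1 ≈ 44209 mm.
Depth of field = Df − Dn = 44209 − 31372 ≈ 12837 mm ≈ 12.8 m.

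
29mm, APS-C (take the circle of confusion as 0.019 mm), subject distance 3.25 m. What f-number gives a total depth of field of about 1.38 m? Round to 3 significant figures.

f/2.80

Write h = H − f = f²/(N·c). The thin-lens limits are Dn = s·h/(h + (s−f)) and Df = s·h/(h − (s−f)), so DoF = Df − Dn = 2·s·(s−f)·h / (h² − (s−f)²).
That is a quadratic in h: DoF·h² − 2·s·(s−f)·h − DoF·(s−f)² = 0 ⇒ h = (s−f)·(s + √(s² + DoF²)) / DoF = 3221 × (3250 + √(3250² + 1380²)) / 1380 = 3221 × (3250 + 3530.85) / 1380 ≈ 15827 mm.
Then N = f²/(c·h) = 29² / (0.019 × 15827) = 841 / 300.71 ≈ 2.80.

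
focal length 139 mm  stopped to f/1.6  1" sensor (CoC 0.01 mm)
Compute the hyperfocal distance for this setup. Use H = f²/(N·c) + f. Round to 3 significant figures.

1210 m

Hyperfocal distance H = f²/(N·c) + f = 139²/(1.6 × 0.01) + 139 = 19321/0.016 + 139 ≈ 1207701.5 mm ≈ 1210 m.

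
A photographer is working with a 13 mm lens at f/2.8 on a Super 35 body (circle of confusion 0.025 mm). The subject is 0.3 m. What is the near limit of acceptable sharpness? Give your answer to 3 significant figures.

268 mm

Hyperfocal distance H = f²/(N·c) + f = 13²/(2.8 × 0.025) + 13 = 169/0.07 + 13 ≈ 2427.3 mm ≈ 2.427 m.
Near limit Dn = s·(H − f)/(H + s − 2f) = 300 × (2427.3 − 13) / (2427.3 + 300 − 2 × 13) = 300 × 2414.3 / 2701.3 ≈ 268.13 mm.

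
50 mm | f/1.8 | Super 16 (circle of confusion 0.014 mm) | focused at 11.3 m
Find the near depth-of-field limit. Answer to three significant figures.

10.1 m

Hyperfocal distance H = f²/(N·c) + f = 50²/(1.8 × 0.014) + 50 = 2500/0.0252 + 50 ≈ 99256.3 mm ≈ 99.26 m.
Near limit Dn = s·(H − f)/(H + s − 2f) = 11300 × (99256.3 − 50) / (99256.3 + 11300 − 2 × 50) = 11300 × 99206.3 / 110456.3 ≈ 10149 mm ≈ 10.1 m.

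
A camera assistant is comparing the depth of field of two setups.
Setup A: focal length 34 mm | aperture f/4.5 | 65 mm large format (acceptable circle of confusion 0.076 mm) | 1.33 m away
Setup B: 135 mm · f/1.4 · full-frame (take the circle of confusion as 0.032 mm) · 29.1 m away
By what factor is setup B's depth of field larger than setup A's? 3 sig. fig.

Setup A: H = 34²/(4.5×0.076) + 34 ≈ 3414.1 mm; DoF = Df − Dn = 2157.1 − 961.4 ≈ 1195.7 mm.
Setup B: H = 135²/(1.4×0.032) + 135 ≈ 406943.0 mm; DoF = Df − Dn = 31330.8 − 27165.8 ≈ 4165.0 mm.
Ratio = 4165.0 / 1195.7 ≈ 3.48.

3.48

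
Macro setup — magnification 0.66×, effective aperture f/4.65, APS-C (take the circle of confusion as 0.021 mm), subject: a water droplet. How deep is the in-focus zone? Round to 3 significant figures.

0.448 mm

At magnification m, DoF ≈ 2·N_eff·c/m² = 2 × 4.65 × 0.021 / 0.66² = 0.1953 / 0.4356 ≈ 0.448 mm.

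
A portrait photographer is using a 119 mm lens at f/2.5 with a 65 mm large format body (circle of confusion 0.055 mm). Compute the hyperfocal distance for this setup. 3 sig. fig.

Hyperfocal distance H = f²/(N·c) + f = 119²/(2.5 × 0.055) + 119 = 14161/0.1375 + 119 ≈ 103108.1 mm ≈ 103 m.

103 m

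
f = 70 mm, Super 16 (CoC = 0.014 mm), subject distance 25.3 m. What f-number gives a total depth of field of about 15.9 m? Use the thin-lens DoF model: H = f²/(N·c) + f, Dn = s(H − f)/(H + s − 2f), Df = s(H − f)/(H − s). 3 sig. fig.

f/4

Write h = H − f = f²/(N·c). The thin-lens limits are Dn = s·h/(h + (s−f)) and Df = s·h/(h − (s−f)), so DoF = Df − Dn = 2·s·(s−f)·h / (h² − (s−f)²).
That is a quadratic in h: DoF·h² − 2·s·(s−f)·h − DoF·(s−f)² = 0 ⇒ h = (s−f)·(s + √(s² + DoF²)) / DoF = 25230 × (25300 + √(25300² + 15900²)) / 15900 = 25230 × (25300 + 29881.4) / 15900 ≈ 87561 mm.
Then N = f²/(c·h) = 70² / (0.014 × 87561) = 4900 / 1225.9 ≈ 4.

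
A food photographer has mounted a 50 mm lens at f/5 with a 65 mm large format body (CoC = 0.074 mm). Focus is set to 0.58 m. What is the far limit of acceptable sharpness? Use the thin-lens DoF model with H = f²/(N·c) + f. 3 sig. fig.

Hyperfocal distance H = f²/(N·c) + f = 50²/(5 × 0.074) + 50 = 2500/0.37 + 50 ≈ 6806.8 mm ≈ 6.807 m.
Far limit Df = s·(H − f)/(H − s) = 580 × (6806.8 − 50) / (6806.8 − 580) = 580 × 6756.8 / 6226.8 ≈ 629.37 mm ≈ 0.629 m.

0.629 m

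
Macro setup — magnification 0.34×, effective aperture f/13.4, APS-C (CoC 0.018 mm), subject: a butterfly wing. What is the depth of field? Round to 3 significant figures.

At magnification m, DoF ≈ 2·N_eff·c/m² = 2 × 13.4 × 0.018 / 0.34² = 0.4824 / 0.1156 ≈ 4.17 mm.

4.17 mm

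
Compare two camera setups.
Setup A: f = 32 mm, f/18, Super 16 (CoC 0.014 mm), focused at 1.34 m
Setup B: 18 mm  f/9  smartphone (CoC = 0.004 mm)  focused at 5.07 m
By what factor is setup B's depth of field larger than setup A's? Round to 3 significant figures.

Setup A: H = 32²/(18×0.014) + 32 ≈ 4095.5 mm; DoF = Df − Dn = 1976.08 − 1013.70 ≈ 962.38 mm.
Setup B: H = 18²/(9×0.004) + 18 ≈ 9018.0 mm; DoF = Df − Dn = 11557.8 − 3247.2 ≈ 8310.6 mm.
Ratio = 8310.6 / 962.38 ≈ 8.64.

8.64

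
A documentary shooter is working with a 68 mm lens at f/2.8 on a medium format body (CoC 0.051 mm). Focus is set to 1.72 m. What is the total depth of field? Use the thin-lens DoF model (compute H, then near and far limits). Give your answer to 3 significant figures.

176 mm

Hyperfocal distance H = f²/(N·c) + f = 68²/(2.8 × 0.051) + 68 = 4624/0.1428 + 68 ≈ 32449.0 mm ≈ 32.45 m.
Near limit Dn = s·(H − f)/(H + s − 2f) = 1720 × (32449.0 − 68) / (32449.0 + 1720 − 2 × 68) = 1720 × 32381.0 / 34033.0 ≈ 1636.51 mm.
Far limit Df = s·(H − f)/(H − s) = 1720 × (32449.0 − 68) / (32449.0 − 1720) = 1720 × 32381.0 / 30729.0 ≈ 1812.47 mm.
Depth of field = Df − Dn = 1812.47 − 1636.51 ≈ 175.96 mm.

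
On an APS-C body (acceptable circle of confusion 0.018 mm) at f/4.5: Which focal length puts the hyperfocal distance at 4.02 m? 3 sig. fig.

From H = f²/(N·c) + f, with f ≪ H: f ≈ √(H·N·c) = √(4020 × 4.5 × 0.018) = √325.62 ≈ 18.04 mm.
The +f correction barely moves this — solving exactly, f² + N·c·f − N·c·H = 0 ⇒ f = (−N·c + √((N·c)² + 4·N·c·H))/2 = (−0.081 + √1302.5)/2 ≈ 18.004 mm, so f ≈ 18.0 mm.

18.0 mm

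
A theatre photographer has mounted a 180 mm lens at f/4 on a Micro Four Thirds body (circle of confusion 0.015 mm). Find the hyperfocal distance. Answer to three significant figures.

Hyperfocal distance H = f²/(N·c) + f = 180²/(4 × 0.015) + 180 = 32400/0.06 + 180 ≈ 540180.0 mm ≈ 540 m.

540 m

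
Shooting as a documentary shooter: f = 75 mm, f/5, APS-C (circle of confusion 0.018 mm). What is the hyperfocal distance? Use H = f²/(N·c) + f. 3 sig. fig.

62.6 m

Hyperfocal distance H = f²/(N·c) + f = 75²/(5 × 0.018) + 75 = 5625/0.09 + 75 ≈ 62575.0 mm ≈ 62.6 m.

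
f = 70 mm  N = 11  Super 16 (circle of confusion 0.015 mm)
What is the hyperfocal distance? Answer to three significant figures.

29.8 m

Hyperfocal distance H = f²/(N·c) + f = 70²/(11 × 0.015) + 70 = 4900/0.165 + 70 ≈ 29767.0 mm ≈ 29.8 m.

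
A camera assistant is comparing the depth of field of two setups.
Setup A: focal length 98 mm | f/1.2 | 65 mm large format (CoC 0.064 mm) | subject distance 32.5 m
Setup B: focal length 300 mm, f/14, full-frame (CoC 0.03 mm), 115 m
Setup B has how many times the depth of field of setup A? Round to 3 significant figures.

9.56

Setup A: H = 98²/(1.2×0.064) + 98 ≈ 125150.1 mm; DoF = Df − Dn = 43866 − 25812 ≈ 18054 mm.
Setup B: H = 300²/(14×0.03) + 300 ≈ 214585.7 mm; DoF = Df − Dn = 247454 − 74906 ≈ 172548 mm.
Ratio = 172548 / 18054 ≈ 9.56.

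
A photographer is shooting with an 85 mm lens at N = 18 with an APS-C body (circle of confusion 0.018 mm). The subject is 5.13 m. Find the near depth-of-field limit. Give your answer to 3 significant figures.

Hyperfocal distance H = f²/(N·c) + f = 85²/(18 × 0.018) + 85 = 7225/0.324 + 85 ≈ 22384.4 mm ≈ 22.38 m.
Near limit Dn = s·(H − f)/(H + s − 2f) = 5130 × (22384.4 − 85) / (22384.4 + 5130 − 2 × 85) = 5130 × 22299.4 / 27344.4 ≈ 4183.5 mm ≈ 4.18 m.

4.18 m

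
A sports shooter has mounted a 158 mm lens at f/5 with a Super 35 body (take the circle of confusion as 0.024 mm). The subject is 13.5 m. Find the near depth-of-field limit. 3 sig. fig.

Hyperfocal distance H = f²/(N·c) + f = 158²/(5 × 0.024) + 158 = 24964/0.12 + 158 ≈ 208191.3 mm ≈ 208.2 m.
Near limit Dn = s·(H − f)/(H + s − 2f) = 13500 × (208191.3 − 158) / (208191.3 + 13500 − 2 × 158) = 13500 × 208033.3 / 221375.3 ≈ 12686 mm ≈ 12.7 m.

12.7 m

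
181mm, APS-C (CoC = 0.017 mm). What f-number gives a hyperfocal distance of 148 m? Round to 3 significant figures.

f/13

Rearrange H = f²/(N·c) + f for N: N = f² / ((H − f)·c).
N = 181² / ((148000 − 181) × 0.017) = 32761 / 2513 ≈ 13.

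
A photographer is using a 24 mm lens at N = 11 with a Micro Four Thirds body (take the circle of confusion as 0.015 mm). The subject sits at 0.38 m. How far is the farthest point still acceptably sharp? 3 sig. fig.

Hyperfocal distance H = f²/(N·c) + f = 24²/(11 × 0.015) + 24 = 576/0.165 + 24 ≈ 3514.9 mm ≈ 3.515 m.
Far limit Df = s·(H − f)/(H − s) = 380 × (3514.9 − 24) / (3514.9 − 380) = 380 × 3490.9 / 3134.9 ≈ 423.15 mm.

423 mm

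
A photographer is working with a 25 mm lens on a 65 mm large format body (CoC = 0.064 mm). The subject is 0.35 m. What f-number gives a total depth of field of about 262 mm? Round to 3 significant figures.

Write h = H − f = f²/(N·c). The thin-lens limits are Dn = s·h/(h + (s−f)) and Df = s·h/(h − (s−f)), so DoF = Df − Dn = 2·s·(s−f)·h / (h² − (s−f)²).
That is a quadratic in h: DoF·h² − 2·s·(s−f)·h − DoF·(s−f)² = 0 ⇒ h = (s−f)·(s + √(s² + DoF²)) / DoF = 325 × (350 + √(350² + 262²)) / 262 = 325 × (350 + 437.200) / 262 ≈ 976.49 mm.
Then N = f²/(c·h) = 25² / (0.064 × 976.49) = 625 / 62.495 ≈ 10.

f/10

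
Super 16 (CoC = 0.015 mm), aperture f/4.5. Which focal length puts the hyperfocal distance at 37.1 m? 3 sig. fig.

From H = f²/(N·c) + f, with f ≪ H: f ≈ √(H·N·c) = √(37100 × 4.5 × 0.015) = √2504.2 ≈ 50.04 mm.
The +f correction barely moves this — solving exactly, f² + N·c·f − N·c·H = 0 ⇒ f = (−N·c + √((N·c)² + 4·N·c·H))/2 = (−0.0675 + √10017)/2 ≈ 50.009 mm, so f ≈ 50.0 mm.

50.0 mm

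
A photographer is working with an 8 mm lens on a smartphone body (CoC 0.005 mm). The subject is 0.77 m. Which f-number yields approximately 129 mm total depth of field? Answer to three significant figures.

f/1.40

Write h = H − f = f²/(N·c). The thin-lens limits are Dn = s·h/(h + (s−f)) and Df = s·h/(h − (s−f)), so DoF = Df − Dn = 2·s·(s−f)·h / (h² − (s−f)²).
That is a quadratic in h: DoF·h² − 2·s·(s−f)·h − DoF·(s−f)² = 0 ⇒ h = (s−f)·(s + √(s² + DoF²)) / DoF = 762 × (770 + √(770² + 129²)) / 129 = 762 × (770 + 780.731) / 129 ≈ 9160.1 mm.
Then N = f²/(c·h) = 8² / (0.005 × 9160.1) = 64 / 45.801 ≈ 1.40.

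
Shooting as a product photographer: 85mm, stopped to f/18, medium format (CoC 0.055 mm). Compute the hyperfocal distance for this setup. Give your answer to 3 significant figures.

7.38 m

Hyperfocal distance H = f²/(N·c) + f = 85²/(18 × 0.055) + 85 = 7225/0.99 + 85 ≈ 7383.0 mm ≈ 7.38 m.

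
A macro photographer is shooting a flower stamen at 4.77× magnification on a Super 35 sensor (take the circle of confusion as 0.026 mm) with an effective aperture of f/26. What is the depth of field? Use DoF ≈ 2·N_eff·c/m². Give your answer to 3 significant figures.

0.0594 mm

At magnification m, DoF ≈ 2·N_eff·c/m² = 2 × 26 × 0.026 / 4.77² = 1.352 / 22.75 ≈ 0.0594 mm.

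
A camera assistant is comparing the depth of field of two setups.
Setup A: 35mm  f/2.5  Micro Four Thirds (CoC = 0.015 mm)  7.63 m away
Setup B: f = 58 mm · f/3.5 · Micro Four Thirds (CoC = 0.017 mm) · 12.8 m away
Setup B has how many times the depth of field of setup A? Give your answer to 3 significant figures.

Setup A: H = 35²/(2.5×0.015) + 35 ≈ 32701.7 mm; DoF = Df − Dn = 9941.4 − 6190.7 ≈ 3750.7 mm.
Setup B: H = 58²/(3.5×0.017) + 58 ≈ 56595.8 mm; DoF = Df − Dn = 16524.0 − 10445.8 ≈ 6078.2 mm.
Ratio = 6078.2 / 3750.7 ≈ 1.62.

1.62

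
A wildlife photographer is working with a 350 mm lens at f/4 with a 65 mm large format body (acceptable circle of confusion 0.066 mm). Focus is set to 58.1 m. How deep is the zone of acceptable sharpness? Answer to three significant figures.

14.7 m

Hyperfocal distance H = f²/(N·c) + f = 350²/(4 × 0.066) + 350 = 122500/0.264 + 350 ≈ 464365.2 mm ≈ 464.4 m.
Near limit Dn = s·(H − f)/(H + s − 2f) = 58100 × (464365.2 − 350) / (464365.2 + 58100 − 2 × 350) = 58100 × 464015.2 / 521765.2 ≈ 51669 mm.
Far limit Df = s·(H − f)/(H − s) = 58100 × (464365.2 − 350) / (464365.2 − 58100) = 58100 × 464015.2 / 406265.2 ≈ 66359 mm.
Depth of field = Df − Dn = 66359 − 51669 ≈ 14690 mm ≈ 14.7 m.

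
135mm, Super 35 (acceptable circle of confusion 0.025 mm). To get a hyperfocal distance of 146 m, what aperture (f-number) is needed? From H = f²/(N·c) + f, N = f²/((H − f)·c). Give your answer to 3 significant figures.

Rearrange H = f²/(N·c) + f for N: N = f² / ((H − f)·c).
N = 135² / ((146000 − 135) × 0.025) = 18225 / 3647 ≈ 5.

f/5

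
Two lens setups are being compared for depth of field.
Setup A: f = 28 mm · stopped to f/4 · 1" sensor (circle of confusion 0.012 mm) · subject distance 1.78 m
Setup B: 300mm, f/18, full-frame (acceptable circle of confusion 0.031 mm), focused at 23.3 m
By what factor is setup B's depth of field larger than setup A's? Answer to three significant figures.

Setup A: H = 28²/(4×0.012) + 28 ≈ 16361.3 mm; DoF = Df − Dn = 1993.87 − 1607.56 ≈ 386.31 mm.
Setup B: H = 300²/(18×0.031) + 300 ≈ 161590.3 mm; DoF = Df − Dn = 27175.2 − 20392.1 ≈ 6783.1 mm.
Ratio = 6783.1 / 386.31 ≈ 17.6.

17.6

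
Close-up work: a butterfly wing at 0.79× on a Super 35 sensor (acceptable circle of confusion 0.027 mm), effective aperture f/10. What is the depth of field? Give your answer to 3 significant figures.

At magnification m, DoF ≈ 2·N_eff·c/m² = 2 × 10 × 0.027 / 0.79² = 0.54 / 0.6241 ≈ 0.865 mm.

0.865 mm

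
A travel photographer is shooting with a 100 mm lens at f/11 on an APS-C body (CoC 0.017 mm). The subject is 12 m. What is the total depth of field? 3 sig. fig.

Hyperfocal distance H = f²/(N·c) + f = 100²/(11 × 0.017) + 100 = 10000/0.187 + 100 ≈ 53575.9 mm ≈ 53.58 m.
Near limit Dn = s·(H − f)/(H + s − 2f) = 12000 × (53575.9 − 100) / (53575.9 + 12000 − 2 × 100) = 12000 × 53475.9 / 65375.9 ≈ 9815.7 mm.
Far limit Df = s·(H − f)/(H − s) = 12000 × (53575.9 − 100) / (53575.9 − 12000) = 12000 × 53475.9 / 41575.9 ≈ 15434.7 mm.
Depth of field = Df − Dn = 15434.7 − 9815.7 ≈ 5619.0 mm ≈ 5.62 m.

5.62 m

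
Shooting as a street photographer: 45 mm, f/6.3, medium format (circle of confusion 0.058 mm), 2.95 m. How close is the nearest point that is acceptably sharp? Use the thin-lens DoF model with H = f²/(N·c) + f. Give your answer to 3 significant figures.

1.94 m

Hyperfocal distance H = f²/(N·c) + f = 45²/(6.3 × 0.058) + 45 = 2025/0.3654 + 45 ≈ 5586.9 mm ≈ 5.587 m.
Near limit Dn = s·(H − f)/(H + s − 2f) = 2950 × (5586.9 − 45) / (5586.9 + 2950 − 2 × 45) = 2950 × 5541.9 / 8446.9 ≈ 1935.5 mm ≈ 1.94 m.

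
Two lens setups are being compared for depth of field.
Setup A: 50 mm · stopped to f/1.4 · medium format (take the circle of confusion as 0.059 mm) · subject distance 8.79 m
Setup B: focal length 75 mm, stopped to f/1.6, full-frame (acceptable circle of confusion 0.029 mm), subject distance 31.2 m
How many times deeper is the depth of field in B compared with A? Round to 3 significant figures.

Setup A: H = 50²/(1.4×0.059) + 50 ≈ 30316.3 mm; DoF = Df − Dn = 12358.9 − 6820.5 ≈ 5538.4 mm.
Setup B: H = 75²/(1.6×0.029) + 75 ≈ 121303.4 mm; DoF = Df − Dn = 41978 − 24826 ≈ 17152 mm.
Ratio = 17152 / 5538.4 ≈ 3.10.

3.10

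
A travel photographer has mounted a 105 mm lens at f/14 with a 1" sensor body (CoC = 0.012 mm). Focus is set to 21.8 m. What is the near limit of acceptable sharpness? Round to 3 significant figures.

16.4 m

Hyperfocal distance H = f²/(N·c) + f = 105²/(14 × 0.012) + 105 = 11025/0.168 + 105 ≈ 65730.0 mm ≈ 65.73 m.
Near limit Dn = s·(H − f)/(H + s − 2f) = 21800 × (65730.0 − 105) / (65730.0 + 21800 − 2 × 105) = 21800 × 65625.0 / 87320.0 ≈ 16384 mm ≈ 16.4 m.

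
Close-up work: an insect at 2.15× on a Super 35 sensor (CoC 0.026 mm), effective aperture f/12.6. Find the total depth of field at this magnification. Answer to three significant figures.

0.142 mm

At magnification m, DoF ≈ 2·N_eff·c/m² = 2 × 12.6 × 0.026 / 2.15² = 0.6552 / 4.622 ≈ 0.142 mm.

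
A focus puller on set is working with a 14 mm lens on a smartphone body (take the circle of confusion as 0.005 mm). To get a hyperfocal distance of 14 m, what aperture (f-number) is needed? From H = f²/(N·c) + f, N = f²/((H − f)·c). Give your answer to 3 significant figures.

Rearrange H = f²/(N·c) + f for N: N = f² / ((H − f)·c).
N = 14² / ((14000 − 14) × 0.005) = 196 / 69.93 ≈ 2.80.

f/2.80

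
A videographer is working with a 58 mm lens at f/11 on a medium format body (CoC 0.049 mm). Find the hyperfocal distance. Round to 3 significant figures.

6.30 m

Hyperfocal distance H = f²/(N·c) + f = 58²/(11 × 0.049) + 58 = 3364/0.539 + 58 ≈ 6299.2 mm ≈ 6.30 m.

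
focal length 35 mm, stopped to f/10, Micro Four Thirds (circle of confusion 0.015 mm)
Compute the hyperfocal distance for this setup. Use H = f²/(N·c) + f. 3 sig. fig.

Hyperfocal distance H = f²/(N·c) + f = 35²/(10 × 0.015) + 35 = 1225/0.15 + 35 ≈ 8201.7 mm ≈ 8.20 m.

8.20 m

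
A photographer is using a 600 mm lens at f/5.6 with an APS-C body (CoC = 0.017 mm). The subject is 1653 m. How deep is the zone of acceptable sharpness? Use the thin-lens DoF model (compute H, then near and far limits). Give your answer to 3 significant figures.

1790 m

Hyperfocal distance H = f²/(N·c) + f = 600²/(5.6 × 0.017) + 600 = 360000/0.0952 + 600 ≈ 3782112.6 mm ≈ 3782 m.
Near limit Dn = s·(H − f)/(H + s − 2f) = 1653000 × (3782112.6 − 600) / (3782112.6 + 1653000 − 2 × 600) = 1653000 × 3781512.6 / 5433912.6 ≈ 1150339 mm.
Far limit Df = s·(H − f)/(H − s) = 1653000 × (3782112.6 − 600) / (3782112.6 − 1653000) = 1653000 × 3781512.6 / 2129112.6 ≈ 2935890 mm.
Depth of field = Df − Dn = 2935890 − 1150339 ≈ 1785551 mm ≈ 1790 m.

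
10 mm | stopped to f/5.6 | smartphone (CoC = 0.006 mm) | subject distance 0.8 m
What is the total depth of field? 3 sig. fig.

Hyperfocal distance H = f²/(N·c) + f = 10²/(5.6 × 0.006) + 10 = 100/0.0336 + 10 ≈ 2986.2 mm ≈ 2.986 m.
Near limit Dn = s·(H − f)/(H + s − 2f) = 800 × (2986.2 − 10) / (2986.2 + 800 − 2 × 10) = 800 × 2976.2 / 3766.2 ≈ 632.19 mm.
Far limit Df = s·(H − f)/(H − s) = 800 × (2986.2 − 10) / (2986.2 − 800) = 800 × 2976.2 / 2186.2 ≈ 1089.09 mm.
Depth of field = Df − Dn = 1089.09 − 632.19 ≈ 456.90 mm.

457 mm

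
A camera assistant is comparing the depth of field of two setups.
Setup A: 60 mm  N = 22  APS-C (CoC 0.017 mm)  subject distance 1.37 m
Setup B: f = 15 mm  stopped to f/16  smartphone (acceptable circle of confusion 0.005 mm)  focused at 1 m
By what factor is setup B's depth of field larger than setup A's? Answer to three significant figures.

Setup A: H = 60²/(22×0.017) + 60 ≈ 9685.7 mm; DoF = Df − Dn = 1585.82 − 1205.89 ≈ 379.93 mm.
Setup B: H = 15²/(16×0.005) + 15 ≈ 2827.5 mm; DoF = Df − Dn = 1538.99 − 740.62 ≈ 798.37 mm.
Ratio = 798.37 / 379.93 ≈ 2.10.

2.10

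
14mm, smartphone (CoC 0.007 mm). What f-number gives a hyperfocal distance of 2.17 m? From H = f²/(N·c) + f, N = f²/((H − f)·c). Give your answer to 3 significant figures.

Rearrange H = f²/(N·c) + f for N: N = f² / ((H − f)·c).
N = 14² / ((2170 − 14) × 0.007) = 196 / 15.09 ≈ 13.

f/13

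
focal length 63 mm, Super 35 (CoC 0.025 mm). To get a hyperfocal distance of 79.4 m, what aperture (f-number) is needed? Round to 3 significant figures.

f/2.00

Rearrange H = f²/(N·c) + f for N: N = f² / ((H − f)·c).
N = 63² / ((79400 − 63) × 0.025) = 3969 / 1983 ≈ 2.00.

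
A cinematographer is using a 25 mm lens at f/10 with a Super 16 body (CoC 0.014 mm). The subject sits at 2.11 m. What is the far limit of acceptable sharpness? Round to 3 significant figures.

Hyperfocal distance H = f²/(N·c) + f = 25²/(10 × 0.014) + 25 = 625/0.14 + 25 ≈ 4489.3 mm ≈ 4.489 m.
Far limit Df = s·(H − f)/(H − s) = 2110 × (4489.3 − 25) / (4489.3 − 2110) = 2110 × 4464.3 / 2379.3 ≈ 3959.0 mm ≈ 3.96 m.

3.96 m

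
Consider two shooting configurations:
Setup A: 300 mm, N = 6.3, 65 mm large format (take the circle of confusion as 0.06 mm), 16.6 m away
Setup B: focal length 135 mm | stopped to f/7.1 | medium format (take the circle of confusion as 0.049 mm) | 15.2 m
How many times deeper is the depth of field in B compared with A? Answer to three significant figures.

4.17

Setup A: H = 300²/(6.3×0.06) + 300 ≈ 238395.2 mm; DoF = Df − Dn = 17820.0 − 15536.4 ≈ 2283.6 mm.
Setup B: H = 135²/(7.1×0.049) + 135 ≈ 52520.7 mm; DoF = Df − Dn = 21335.7 − 11805.1 ≈ 9530.6 mm.
Ratio = 9530.6 / 2283.6 ≈ 4.17.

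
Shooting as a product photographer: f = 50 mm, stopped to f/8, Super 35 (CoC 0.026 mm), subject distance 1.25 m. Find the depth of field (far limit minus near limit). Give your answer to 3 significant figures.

252 mm

Hyperfocal distance H = f²/(N·c) + f = 50²/(8 × 0.026) + 50 = 2500/0.208 + 50 ≈ 12069.2 mm ≈ 12.07 m.
Near limit Dn = s·(H − f)/(H + s − 2f) = 1250 × (12069.2 − 50) / (12069.2 + 1250 − 2 × 50) = 1250 × 12019.2 / 13219.2 ≈ 1136.53 mm.
Far limit Df = s·(H − f)/(H − s) = 1250 × (12069.2 − 50) / (12069.2 − 1250) = 1250 × 12019.2 / 10819.2 ≈ 1388.64 mm.
Depth of field = Df − Dn = 1388.64 − 1136.53 ≈ 252.11 mm.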